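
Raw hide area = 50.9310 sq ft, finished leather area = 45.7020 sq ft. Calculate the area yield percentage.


Formula: Yield = finished / raw * 100
Substituting: Yield = 45.7020 / 50.9310 * 100
Result: 89.7332 %


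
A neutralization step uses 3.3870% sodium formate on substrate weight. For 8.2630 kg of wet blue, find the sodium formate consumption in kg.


Formula: Neutralizer = substrate * pct / 100
Substituting: Neutralizer = 8.2630 * 3.3870 / 100
Result: 0.2799 kg


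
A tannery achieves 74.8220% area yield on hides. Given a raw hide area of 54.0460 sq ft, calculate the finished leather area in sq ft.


Formula: finished = raw * yield / 100
Substituting: finished = 54.0460 * 74.8220 / 100
Result: 40.4383 sq ft


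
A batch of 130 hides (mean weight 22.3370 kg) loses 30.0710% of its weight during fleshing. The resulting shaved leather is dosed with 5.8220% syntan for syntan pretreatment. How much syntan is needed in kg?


Total_raw = N * avg_wt = 130 * 22.3370 = 2903.8100 kg
Substrate = Total_raw * (1 - loss/100) = 2903.8100 * (1 - 30.0710/100) = 2030.6053 kg
Syntan = Substrate * pct / 100 = 2030.6053 * 5.8220 / 100 = 118.2218 kg


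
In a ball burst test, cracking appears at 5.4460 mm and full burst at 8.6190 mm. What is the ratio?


Formula: Ratio = crack / burst
Substituting: Ratio = 5.4460 / 8.6190
Result: 0.6319


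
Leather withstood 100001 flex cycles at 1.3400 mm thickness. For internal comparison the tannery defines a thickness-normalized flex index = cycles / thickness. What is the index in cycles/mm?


Formula: Index = cycles / thickness
Substituting: Index = 100001 / 1.3400
Result: 74627.6119 cycles/mm


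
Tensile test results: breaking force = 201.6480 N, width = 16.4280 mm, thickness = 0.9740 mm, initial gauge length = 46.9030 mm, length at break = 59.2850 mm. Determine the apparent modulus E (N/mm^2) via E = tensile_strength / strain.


TS = F / (w * t) = 201.6480 / (16.4280 * 0.9740) = 12.6023 N/mm^2
strain = (Lf - L0) / L0 = (59.2850 - 46.9030) / 46.9030 = 0.2640
E = TS / strain = 12.6023 / 0.2640 = 47.7375 N/mm^2


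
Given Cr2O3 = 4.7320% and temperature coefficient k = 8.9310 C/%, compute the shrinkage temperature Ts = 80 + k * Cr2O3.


Formula: Ts = 80 + k * Cr2O3
Substituting: Ts = 80 + 8.9310 * 4.7320
Result: 122.2615 C


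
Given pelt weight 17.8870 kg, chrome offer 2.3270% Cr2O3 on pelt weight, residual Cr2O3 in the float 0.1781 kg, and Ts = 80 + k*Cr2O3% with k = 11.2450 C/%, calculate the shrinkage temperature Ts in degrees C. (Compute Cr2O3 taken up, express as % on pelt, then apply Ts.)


Offered = pelt * offer_pct / 100 = 17.8870 * 2.3270 / 100 = 0.4162 kg
Uptake = offered - residual = 0.4162 - 0.1781 = 0.2381 kg
Cr2O3% on pelt = uptake / pelt * 100 = 0.2381 / 17.8870 * 100 = 1.3313 %
Ts = 80 + k * Cr2O3% = 80 + 11.2450 * 1.3313 = 94.9705 C


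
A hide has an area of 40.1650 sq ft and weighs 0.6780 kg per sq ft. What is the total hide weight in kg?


Formula: Weight = area * weight_per_sqft
Substituting: Weight = 40.1650 * 0.6780
Result: 27.2319 kg


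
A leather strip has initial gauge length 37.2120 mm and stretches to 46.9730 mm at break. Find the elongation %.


Formula: Elongation = (Lf - L0) / L0 * 100
Substituting: Elongation = (46.9730 - 37.2120) / 37.2120 * 100
Result: 26.2308 %


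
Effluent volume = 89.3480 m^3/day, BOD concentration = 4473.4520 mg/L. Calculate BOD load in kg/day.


Formula: BOD_load = volume * conc / 1000
Substituting: BOD_load = 89.3480 * 4473.4520 / 1000
Result: 399.6940 kg/day


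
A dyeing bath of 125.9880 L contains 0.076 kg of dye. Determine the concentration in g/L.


Formula: Conc = dye_mass(kg) / volume(L) * 1000
Substituting: Conc = 0.076 / 125.9880 * 1000
Result: 0.6032 g/L


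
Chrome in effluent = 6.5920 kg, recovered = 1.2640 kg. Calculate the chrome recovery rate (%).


Formula: Recovery = recovered / input * 100
Substituting: Recovery = 1.2640 / 6.5920 * 100
Result: 19.1748 %


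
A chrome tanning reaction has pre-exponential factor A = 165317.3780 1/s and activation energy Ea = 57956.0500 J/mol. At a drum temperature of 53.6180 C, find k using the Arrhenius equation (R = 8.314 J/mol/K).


T_K = T_C + 273.15 = 53.6180 + 273.15 = 326.7680 K
exponent = -Ea / (R * T_K) = -57956.0500 / (8.314 * 326.7680) = -21.3329
k = A * exp(exponent) = 165317.3780 * exp(-21.3329) = 8.9861e-05 1/s


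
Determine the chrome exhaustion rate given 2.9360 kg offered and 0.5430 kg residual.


Formula: Uptake = (offered - residual) / offered * 100
Substituting: Uptake = (2.9360 - 0.5430) / 2.9360 * 100
Result: 81.5054 %


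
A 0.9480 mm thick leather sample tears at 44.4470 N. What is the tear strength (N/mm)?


Formula: Tear strength = force / thickness
Substituting: Tear strength = 44.4470 / 0.9480
Result: 46.8850 N/mm


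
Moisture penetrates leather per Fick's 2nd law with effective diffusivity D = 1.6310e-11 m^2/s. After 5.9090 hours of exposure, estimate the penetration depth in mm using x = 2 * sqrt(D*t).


t = 5.9090 hr * 3600 = 21272.4000 s
D * t = 1.6310e-11 * 21272.4000 = 3.4695e-07
x = 2 * sqrt(D*t) = 2 * sqrt(3.4695e-07) = 0.00117805 m = 1.1781 mm


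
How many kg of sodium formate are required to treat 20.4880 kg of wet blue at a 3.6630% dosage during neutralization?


Formula: Neutralizer = substrate * pct / 100
Substituting: Neutralizer = 20.4880 * 3.6630 / 100
Result: 0.7505 kg


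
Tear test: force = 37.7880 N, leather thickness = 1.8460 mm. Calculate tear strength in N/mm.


Formula: Tear strength = force / thickness
Substituting: Tear strength = 37.7880 / 1.8460
Result: 20.4702 N/mm


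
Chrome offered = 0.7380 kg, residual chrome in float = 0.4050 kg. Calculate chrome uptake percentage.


Formula: Uptake = (offered - residual) / offered * 100
Substituting: Uptake = (0.7380 - 0.4050) / 0.7380 * 100
Result: 45.1220 %


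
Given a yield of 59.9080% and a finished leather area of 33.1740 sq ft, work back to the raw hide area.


Formula: raw = finished * 100 / yield
Substituting: raw = 33.1740 * 100 / 59.9080
Result: 55.3749 sq ft


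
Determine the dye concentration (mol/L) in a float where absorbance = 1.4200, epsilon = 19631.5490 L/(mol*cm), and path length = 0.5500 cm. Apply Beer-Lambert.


Formula: c = A / (epsilon * l)
Substituting: c = 1.4200 / (19631.5490 * 0.5500)
Result: 1.3151e-04 mol/L


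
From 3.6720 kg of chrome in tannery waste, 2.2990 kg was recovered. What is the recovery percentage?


Formula: Recovery = recovered / input * 100
Substituting: Recovery = 2.2990 / 3.6720 * 100
Result: 62.6089 %


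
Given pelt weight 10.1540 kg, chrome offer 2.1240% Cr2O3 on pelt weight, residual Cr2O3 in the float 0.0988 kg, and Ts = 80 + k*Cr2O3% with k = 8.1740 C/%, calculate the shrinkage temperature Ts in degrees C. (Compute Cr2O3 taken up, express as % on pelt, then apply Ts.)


Offered = pelt * offer_pct / 100 = 10.1540 * 2.1240 / 100 = 0.2157 kg
Uptake = offered - residual = 0.2157 - 0.0988 = 0.1169 kg
Cr2O3% on pelt = uptake / pelt * 100 = 0.1169 / 10.1540 * 100 = 1.1510 %
Ts = 80 + k * Cr2O3% = 80 + 8.1740 * 1.1510 = 89.4081 C


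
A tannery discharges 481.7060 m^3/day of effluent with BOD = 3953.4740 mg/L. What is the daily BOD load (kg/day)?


Formula: BOD_load = volume * conc / 1000
Substituting: BOD_load = 481.7060 * 3953.4740 / 1000
Result: 1904.4121 kg/day


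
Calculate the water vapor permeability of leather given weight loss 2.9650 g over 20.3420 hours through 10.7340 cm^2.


Formula: WVP = loss / (area * time)
Substituting: WVP = 2.9650 / (10.7340 * 20.3420)
Result: 0.0135791 g/(cm^2*hr)


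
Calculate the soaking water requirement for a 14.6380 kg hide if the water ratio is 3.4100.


Formula: Water = hide_weight * ratio
Substituting: Water = 14.6380 * 3.4100
Result: 49.9156 kg


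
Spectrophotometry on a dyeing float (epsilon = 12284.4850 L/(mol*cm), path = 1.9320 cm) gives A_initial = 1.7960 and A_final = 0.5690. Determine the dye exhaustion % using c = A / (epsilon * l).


c_initial = A_i / (epsilon * l) = 1.7960 / (12284.4850 * 1.9320) = 7.5673e-05 mol/L
c_final = A_f / (epsilon * l) = 0.5690 / (12284.4850 * 1.9320) = 2.3974e-05 mol/L
Exhaustion = (c_initial - c_final) / c_initial * 100 = (7.5673e-05 - 2.3974e-05) / 7.5673e-05 * 100 = 68.3185 %


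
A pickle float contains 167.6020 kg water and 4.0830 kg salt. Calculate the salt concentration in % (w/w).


Formula: Conc = salt / (water + salt) * 100
Substituting: Conc = 4.0830 / (167.6020 + 4.0830) * 100
Result: 2.3782 %


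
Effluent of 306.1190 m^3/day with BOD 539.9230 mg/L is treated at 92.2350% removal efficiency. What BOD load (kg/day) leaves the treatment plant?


Load_in = volume * conc / 1000 = 306.1190 * 539.9230 / 1000 = 165.2807 kg/day
Removed = Load_in * eff / 100 = 165.2807 * 92.2350 / 100 = 152.4466 kg/day
Load_out = Load_in - Removed = 165.2807 - 152.4466 = 12.8340 kg/day


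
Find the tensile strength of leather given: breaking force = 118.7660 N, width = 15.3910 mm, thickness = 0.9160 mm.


Formula: TS = force / (width * thickness)
Substituting: TS = 118.7660 / (15.3910 * 0.9160)
Result: 8.4242 N/mm^2


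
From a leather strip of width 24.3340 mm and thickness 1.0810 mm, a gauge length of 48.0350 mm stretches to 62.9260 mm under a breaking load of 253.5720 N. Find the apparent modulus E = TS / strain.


TS = F / (w * t) = 253.5720 / (24.3340 * 1.0810) = 9.6397 N/mm^2
strain = (Lf - L0) / L0 = (62.9260 - 48.0350) / 48.0350 = 0.3100
E = TS / strain = 9.6397 / 0.3100 = 31.0954 N/mm^2


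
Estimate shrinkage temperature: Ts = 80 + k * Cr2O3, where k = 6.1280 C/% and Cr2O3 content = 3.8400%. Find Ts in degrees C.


Formula: Ts = 80 + k * Cr2O3
Substituting: Ts = 80 + 6.1280 * 3.8400
Result: 103.5315 C


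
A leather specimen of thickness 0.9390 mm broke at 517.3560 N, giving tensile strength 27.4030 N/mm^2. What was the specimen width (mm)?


Formula: w = F / (TS * t)
Substituting: w = 517.3560 / (27.4030 * 0.9390)
Result: 20.1060 mm


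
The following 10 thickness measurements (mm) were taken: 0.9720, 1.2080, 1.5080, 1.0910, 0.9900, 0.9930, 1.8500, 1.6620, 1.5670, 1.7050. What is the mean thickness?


Formula: Average = sum / n
Substituting: Average = 13.5460 / 10
Result: 1.3546 mm


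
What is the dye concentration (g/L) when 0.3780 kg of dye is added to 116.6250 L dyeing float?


Formula: Conc = dye_mass(kg) / volume(L) * 1000
Substituting: Conc = 0.3780 / 116.6250 * 1000
Result: 3.2412 g/L


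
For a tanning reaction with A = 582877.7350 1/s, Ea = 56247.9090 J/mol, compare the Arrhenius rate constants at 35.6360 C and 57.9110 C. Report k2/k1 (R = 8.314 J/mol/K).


T1 = 35.6360 + 273.15 = 308.7860 K; T2 = 57.9110 + 273.15 = 331.0610 K
k1 = A * exp(-Ea/(R*T1)) = 582877.7350 * exp(-56247.9090/(8.314*308.7860)) = 1.7794e-04 1/s
k2 = A * exp(-Ea/(R*T2)) = 582877.7350 * exp(-56247.9090/(8.314*331.0610)) = 7.7712e-04 1/s
k2/k1 = 7.7712e-04 / 1.7794e-04 = 4.3674


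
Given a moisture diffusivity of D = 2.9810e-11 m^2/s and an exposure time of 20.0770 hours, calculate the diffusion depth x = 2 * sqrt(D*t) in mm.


t = 20.0770 hr * 3600 = 72277.2000 s
D * t = 2.9810e-11 * 72277.2000 = 2.1546e-06
x = 2 * sqrt(D*t) = 2 * sqrt(2.1546e-06) = 0.0029357 m = 2.9357 mm


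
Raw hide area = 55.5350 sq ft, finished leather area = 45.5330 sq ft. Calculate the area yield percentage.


Formula: Yield = finished / raw * 100
Substituting: Yield = 45.5330 / 55.5350 * 100
Result: 81.9897 %


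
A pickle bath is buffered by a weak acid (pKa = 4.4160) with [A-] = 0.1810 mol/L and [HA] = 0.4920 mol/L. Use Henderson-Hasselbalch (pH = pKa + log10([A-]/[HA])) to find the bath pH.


ratio = [A-] / [HA] = 0.1810 / 0.4920 = 0.3679
log10(ratio) = -0.4343
pH = pKa + log10(ratio) = 4.4160 - 0.4343 = 3.9817


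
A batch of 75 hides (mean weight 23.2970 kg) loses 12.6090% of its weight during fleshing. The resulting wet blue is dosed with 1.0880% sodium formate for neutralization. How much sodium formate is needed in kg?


Total_raw = N * avg_wt = 75 * 23.2970 = 1747.2750 kg
Substrate = Total_raw * (1 - loss/100) = 1747.2750 * (1 - 12.6090/100) = 1526.9611 kg
Neutralizer = Substrate * pct / 100 = 1526.9611 * 1.0880 / 100 = 16.6133 kg


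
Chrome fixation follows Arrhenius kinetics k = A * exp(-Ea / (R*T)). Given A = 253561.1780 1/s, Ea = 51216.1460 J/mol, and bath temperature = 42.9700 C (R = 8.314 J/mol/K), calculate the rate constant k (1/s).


T_K = T_C + 273.15 = 42.9700 + 273.15 = 316.1200 K
exponent = -Ea / (R * T_K) = -51216.1460 / (8.314 * 316.1200) = -19.4870
k = A * exp(exponent) = 253561.1780 * exp(-19.4870) = 8.7295e-04 1/s


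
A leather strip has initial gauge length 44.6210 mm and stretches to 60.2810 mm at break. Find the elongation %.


Formula: Elongation = (Lf - L0) / L0 * 100
Substituting: Elongation = (60.2810 - 44.6210) / 44.6210 * 100
Result: 35.0956 %


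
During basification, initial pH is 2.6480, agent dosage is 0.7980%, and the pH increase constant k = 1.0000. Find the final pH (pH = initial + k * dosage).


Formula: pH_final = pH_initial + k * base_pct
Substituting: pH_final = 2.6480 + 1.0000 * 0.7980
Result: 3.4460


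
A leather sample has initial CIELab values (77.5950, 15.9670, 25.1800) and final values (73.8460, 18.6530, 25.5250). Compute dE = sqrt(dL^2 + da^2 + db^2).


dL = -3.7490, da = 2.6860, db = 0.3450
dE = sqrt((-3.7490)^2 + 2.6860^2 + 0.3450^2) = 4.6248


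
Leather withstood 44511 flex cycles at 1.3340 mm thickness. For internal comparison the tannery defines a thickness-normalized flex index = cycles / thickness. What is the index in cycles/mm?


Formula: Index = cycles / thickness
Substituting: Index = 44511 / 1.3340
Result: 33366.5667 cycles/mm


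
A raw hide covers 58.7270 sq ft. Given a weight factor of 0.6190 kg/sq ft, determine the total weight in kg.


Formula: Weight = area * weight_per_sqft
Substituting: Weight = 58.7270 * 0.6190
Result: 36.3520 kg


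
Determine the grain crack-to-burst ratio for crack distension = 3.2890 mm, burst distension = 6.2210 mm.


Formula: Ratio = crack / burst
Substituting: Ratio = 3.2890 / 6.2210
Result: 0.5287


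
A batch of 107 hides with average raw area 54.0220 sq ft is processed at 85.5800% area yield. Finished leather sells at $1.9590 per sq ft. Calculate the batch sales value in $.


Raw_total = N * avg_area = 107 * 54.0220 = 5780.3540 sq ft
Finished = Raw_total * yield / 100 = 5780.3540 * 85.5800 / 100 = 4946.8270 sq ft
Value = Finished * price = 4946.8270 * 1.9590 = 9690.8340 $


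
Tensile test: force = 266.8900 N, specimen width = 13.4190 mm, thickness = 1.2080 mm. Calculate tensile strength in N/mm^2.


Formula: TS = force / (width * thickness)
Substituting: TS = 266.8900 / (13.4190 * 1.2080)
Result: 16.4644 N/mm^2


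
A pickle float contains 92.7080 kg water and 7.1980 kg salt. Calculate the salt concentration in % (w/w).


Formula: Conc = salt / (water + salt) * 100
Substituting: Conc = 7.1980 / (92.7080 + 7.1980) * 100
Result: 7.2048 %


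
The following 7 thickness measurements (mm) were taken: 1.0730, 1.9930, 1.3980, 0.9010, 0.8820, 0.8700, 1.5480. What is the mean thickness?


Formula: Average = sum / n
Substituting: Average = 8.6650 / 7
Result: 1.2379 mm


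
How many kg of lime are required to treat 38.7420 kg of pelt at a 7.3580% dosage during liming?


Formula: Lime = substrate * pct / 100
Substituting: Lime = 38.7420 * 7.3580 / 100
Result: 2.8506 kg


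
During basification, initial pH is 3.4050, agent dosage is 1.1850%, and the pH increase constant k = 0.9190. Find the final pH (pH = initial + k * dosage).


Formula: pH_final = pH_initial + k * base_pct
Substituting: pH_final = 3.4050 + 0.9190 * 1.1850
Result: 4.4940


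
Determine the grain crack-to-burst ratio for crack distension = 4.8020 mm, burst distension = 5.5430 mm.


Formula: Ratio = crack / burst
Substituting: Ratio = 4.8020 / 5.5430
Result: 0.8663


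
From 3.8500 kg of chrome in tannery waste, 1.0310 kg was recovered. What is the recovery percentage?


Formula: Recovery = recovered / input * 100
Substituting: Recovery = 1.0310 / 3.8500 * 100
Result: 26.7792 %


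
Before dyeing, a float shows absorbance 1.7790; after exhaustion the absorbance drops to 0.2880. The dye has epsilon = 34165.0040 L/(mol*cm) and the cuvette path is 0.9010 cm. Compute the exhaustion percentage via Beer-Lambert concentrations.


c_initial = A_i / (epsilon * l) = 1.7790 / (34165.0040 * 0.9010) = 5.7792e-05 mol/L
c_final = A_f / (epsilon * l) = 0.2880 / (34165.0040 * 0.9010) = 9.3559e-06 mol/L
Exhaustion = (c_initial - c_final) / c_initial * 100 = (5.7792e-05 - 9.3559e-06) / 5.7792e-05 * 100 = 83.8111 %


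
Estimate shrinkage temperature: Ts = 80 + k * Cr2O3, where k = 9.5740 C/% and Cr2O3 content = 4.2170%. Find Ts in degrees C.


Formula: Ts = 80 + k * Cr2O3
Substituting: Ts = 80 + 9.5740 * 4.2170
Result: 120.3736 C


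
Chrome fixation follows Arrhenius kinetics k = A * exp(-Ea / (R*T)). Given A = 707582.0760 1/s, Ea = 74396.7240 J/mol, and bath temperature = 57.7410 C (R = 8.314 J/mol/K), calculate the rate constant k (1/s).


T_K = T_C + 273.15 = 57.7410 + 273.15 = 330.8910 K
exponent = -Ea / (R * T_K) = -74396.7240 / (8.314 * 330.8910) = -27.0432
k = A * exp(exponent) = 707582.0760 * exp(-27.0432) = 1.2736e-06 1/s


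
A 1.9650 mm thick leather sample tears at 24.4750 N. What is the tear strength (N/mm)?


Formula: Tear strength = force / thickness
Substituting: Tear strength = 24.4750 / 1.9650
Result: 12.4555 N/mm


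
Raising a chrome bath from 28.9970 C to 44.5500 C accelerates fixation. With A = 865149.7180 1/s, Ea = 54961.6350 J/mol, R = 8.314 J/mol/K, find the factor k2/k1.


T1 = 28.9970 + 273.15 = 302.1470 K; T2 = 44.5500 + 273.15 = 317.7000 K
k1 = A * exp(-Ea/(R*T1)) = 865149.7180 * exp(-54961.6350/(8.314*302.1470)) = 2.7232e-04 1/s
k2 = A * exp(-Ea/(R*T2)) = 865149.7180 * exp(-54961.6350/(8.314*317.7000)) = 7.9478e-04 1/s
k2/k1 = 7.9478e-04 / 2.7232e-04 = 2.9186


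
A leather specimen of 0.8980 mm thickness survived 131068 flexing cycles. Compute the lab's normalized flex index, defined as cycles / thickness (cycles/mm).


Formula: Index = cycles / thickness
Substituting: Index = 131068 / 0.8980
Result: 145955.4566 cycles/mm


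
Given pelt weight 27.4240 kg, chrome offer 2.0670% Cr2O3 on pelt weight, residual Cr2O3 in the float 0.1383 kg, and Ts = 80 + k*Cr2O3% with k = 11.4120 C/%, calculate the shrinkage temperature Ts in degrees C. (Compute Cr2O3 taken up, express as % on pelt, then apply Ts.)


Offered = pelt * offer_pct / 100 = 27.4240 * 2.0670 / 100 = 0.5669 kg
Uptake = offered - residual = 0.5669 - 0.1383 = 0.4286 kg
Cr2O3% on pelt = uptake / pelt * 100 = 0.4286 / 27.4240 * 100 = 1.5627 %
Ts = 80 + k * Cr2O3% = 80 + 11.4120 * 1.5627 = 97.8335 C


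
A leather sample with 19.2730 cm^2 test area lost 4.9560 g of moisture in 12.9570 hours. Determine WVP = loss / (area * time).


Formula: WVP = loss / (area * time)
Substituting: WVP = 4.9560 / (19.2730 * 12.9570)
Result: 0.0198462 g/(cm^2*hr)


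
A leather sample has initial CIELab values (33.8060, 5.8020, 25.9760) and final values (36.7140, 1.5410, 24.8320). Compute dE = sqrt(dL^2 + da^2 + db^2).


dL = 2.9080, da = -4.2610, db = -1.1440
dE = sqrt(2.9080^2 + (-4.2610)^2 + (-1.1440)^2) = 5.2841


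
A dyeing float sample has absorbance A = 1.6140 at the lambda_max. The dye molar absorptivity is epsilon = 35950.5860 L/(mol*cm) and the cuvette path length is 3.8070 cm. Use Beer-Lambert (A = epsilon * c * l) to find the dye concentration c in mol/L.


Formula: c = A / (epsilon * l)
Substituting: c = 1.6140 / (35950.5860 * 3.8070)
Result: 1.1793e-05 mol/L


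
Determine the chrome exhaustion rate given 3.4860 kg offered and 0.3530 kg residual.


Formula: Uptake = (offered - residual) / offered * 100
Substituting: Uptake = (3.4860 - 0.3530) / 3.4860 * 100
Result: 89.8738 %


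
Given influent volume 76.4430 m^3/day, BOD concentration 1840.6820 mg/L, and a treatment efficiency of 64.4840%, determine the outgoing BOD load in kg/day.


Load_in = volume * conc / 1000 = 76.4430 * 1840.6820 / 1000 = 140.7073 kg/day
Removed = Load_in * eff / 100 = 140.7073 * 64.4840 / 100 = 90.7337 kg/day
Load_out = Load_in - Removed = 140.7073 - 90.7337 = 49.9736 kg/day


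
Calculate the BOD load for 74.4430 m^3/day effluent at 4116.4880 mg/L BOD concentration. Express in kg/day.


Formula: BOD_load = volume * conc / 1000
Substituting: BOD_load = 74.4430 * 4116.4880 / 1000
Result: 306.4437 kg/day


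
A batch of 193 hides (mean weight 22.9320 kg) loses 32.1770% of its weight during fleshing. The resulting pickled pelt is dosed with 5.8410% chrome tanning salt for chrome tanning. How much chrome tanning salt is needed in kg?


Total_raw = N * avg_wt = 193 * 22.9320 = 4425.8760 kg
Substrate = Total_raw * (1 - loss/100) = 4425.8760 * (1 - 32.1770/100) = 3001.7619 kg
Chrome = Substrate * pct / 100 = 3001.7619 * 5.8410 / 100 = 175.3329 kg


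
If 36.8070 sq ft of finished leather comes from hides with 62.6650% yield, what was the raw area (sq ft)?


Formula: raw = finished * 100 / yield
Substituting: raw = 36.8070 * 100 / 62.6650
Result: 58.7361 sq ft


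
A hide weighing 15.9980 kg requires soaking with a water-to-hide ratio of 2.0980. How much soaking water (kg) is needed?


Formula: Water = hide_weight * ratio
Substituting: Water = 15.9980 * 2.0980
Result: 33.5638 kg


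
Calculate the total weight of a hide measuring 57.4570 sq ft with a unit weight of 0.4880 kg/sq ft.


Formula: Weight = area * weight_per_sqft
Substituting: Weight = 57.4570 * 0.4880
Result: 28.0390 kg


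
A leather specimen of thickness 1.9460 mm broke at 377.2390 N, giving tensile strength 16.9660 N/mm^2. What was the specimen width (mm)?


Formula: w = F / (TS * t)
Substituting: w = 377.2390 / (16.9660 * 1.9460)
Result: 11.4260 mm


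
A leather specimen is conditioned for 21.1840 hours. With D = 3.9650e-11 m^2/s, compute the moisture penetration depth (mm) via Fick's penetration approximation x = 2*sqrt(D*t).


t = 21.1840 hr * 3600 = 76262.4000 s
D * t = 3.9650e-11 * 76262.4000 = 3.0238e-06
x = 2 * sqrt(D*t) = 2 * sqrt(3.0238e-06) = 0.00347782 m = 3.4778 mm


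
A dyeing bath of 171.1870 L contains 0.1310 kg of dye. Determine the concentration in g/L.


Formula: Conc = dye_mass(kg) / volume(L) * 1000
Substituting: Conc = 0.1310 / 171.1870 * 1000
Result: 0.7652 g/L


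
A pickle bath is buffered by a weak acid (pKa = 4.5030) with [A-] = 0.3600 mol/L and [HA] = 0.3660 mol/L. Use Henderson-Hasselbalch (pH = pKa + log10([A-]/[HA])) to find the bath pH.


ratio = [A-] / [HA] = 0.3600 / 0.3660 = 0.9836
log10(ratio) = -0.00717858
pH = pKa + log10(ratio) = 4.5030 - 0.00717858 = 4.4958


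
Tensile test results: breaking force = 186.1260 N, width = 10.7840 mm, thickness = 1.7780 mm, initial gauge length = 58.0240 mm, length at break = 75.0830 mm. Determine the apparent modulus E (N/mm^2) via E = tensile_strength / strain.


TS = F / (w * t) = 186.1260 / (10.7840 * 1.7780) = 9.7072 N/mm^2
strain = (Lf - L0) / L0 = (75.0830 - 58.0240) / 58.0240 = 0.2940
E = TS / strain = 9.7072 / 0.2940 = 33.0179 N/mm^2


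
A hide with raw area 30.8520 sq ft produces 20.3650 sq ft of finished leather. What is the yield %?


Formula: Yield = finished / raw * 100
Substituting: Yield = 20.3650 / 30.8520 * 100
Result: 66.0087 %


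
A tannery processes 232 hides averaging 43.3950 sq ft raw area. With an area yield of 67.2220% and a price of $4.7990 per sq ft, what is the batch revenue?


Raw_total = N * avg_area = 232 * 43.3950 = 10067.6400 sq ft
Finished = Raw_total * yield / 100 = 10067.6400 * 67.2220 / 100 = 6767.6690 sq ft
Value = Finished * price = 6767.6690 * 4.7990 = 32478.0433 $


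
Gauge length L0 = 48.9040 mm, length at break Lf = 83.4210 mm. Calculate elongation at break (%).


Formula: Elongation = (Lf - L0) / L0 * 100
Substituting: Elongation = (83.4210 - 48.9040) / 48.9040 * 100
Result: 70.5811 %


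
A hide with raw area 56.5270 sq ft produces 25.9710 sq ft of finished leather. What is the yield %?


Formula: Yield = finished / raw * 100
Substituting: Yield = 25.9710 / 56.5270 * 100
Result: 45.9444 %


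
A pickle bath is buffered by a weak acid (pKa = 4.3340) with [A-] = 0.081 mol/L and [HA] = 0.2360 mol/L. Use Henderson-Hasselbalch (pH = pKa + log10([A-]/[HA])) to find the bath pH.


ratio = [A-] / [HA] = 0.081 / 0.2360 = 0.3432
log10(ratio) = -0.4644
pH = pKa + log10(ratio) = 4.3340 - 0.4644 = 3.8696


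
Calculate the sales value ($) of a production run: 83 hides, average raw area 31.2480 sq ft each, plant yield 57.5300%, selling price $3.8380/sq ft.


Raw_total = N * avg_area = 83 * 31.2480 = 2593.5840 sq ft
Finished = Raw_total * yield / 100 = 2593.5840 * 57.5300 / 100 = 1492.0889 sq ft
Value = Finished * price = 1492.0889 * 3.8380 = 5726.6371 $


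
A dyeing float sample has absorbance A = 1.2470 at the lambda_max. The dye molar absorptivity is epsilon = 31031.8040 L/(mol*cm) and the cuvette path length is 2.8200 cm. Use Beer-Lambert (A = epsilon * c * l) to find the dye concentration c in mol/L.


Formula: c = A / (epsilon * l)
Substituting: c = 1.2470 / (31031.8040 * 2.8200)
Result: 1.4250e-05 mol/L


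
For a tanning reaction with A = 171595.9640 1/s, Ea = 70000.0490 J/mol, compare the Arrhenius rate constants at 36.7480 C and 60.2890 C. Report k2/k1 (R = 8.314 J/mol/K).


T1 = 36.7480 + 273.15 = 309.8980 K; T2 = 60.2890 + 273.15 = 333.4390 K
k1 = A * exp(-Ea/(R*T1)) = 171595.9640 * exp(-70000.0490/(8.314*309.8980)) = 2.7244e-07 1/s
k2 = A * exp(-Ea/(R*T2)) = 171595.9640 * exp(-70000.0490/(8.314*333.4390)) = 1.8548e-06 1/s
k2/k1 = 1.8548e-06 / 2.7244e-07 = 6.8082


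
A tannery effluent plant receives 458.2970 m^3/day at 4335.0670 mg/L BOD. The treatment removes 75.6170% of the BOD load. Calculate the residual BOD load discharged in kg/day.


Load_in = volume * conc / 1000 = 458.2970 * 4335.0670 / 1000 = 1986.7482 kg/day
Removed = Load_in * eff / 100 = 1986.7482 * 75.6170 / 100 = 1502.3194 kg/day
Load_out = Load_in - Removed = 1986.7482 - 1502.3194 = 484.4288 kg/day


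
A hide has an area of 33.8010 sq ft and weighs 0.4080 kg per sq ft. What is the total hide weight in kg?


Formula: Weight = area * weight_per_sqft
Substituting: Weight = 33.8010 * 0.4080
Result: 13.7908 kg


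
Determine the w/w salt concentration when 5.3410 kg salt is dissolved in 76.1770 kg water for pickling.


Formula: Conc = salt / (water + salt) * 100
Substituting: Conc = 5.3410 / (76.1770 + 5.3410) * 100
Result: 6.5519 %


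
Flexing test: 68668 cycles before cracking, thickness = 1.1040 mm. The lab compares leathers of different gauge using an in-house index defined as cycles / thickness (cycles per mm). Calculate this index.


Formula: Index = cycles / thickness
Substituting: Index = 68668 / 1.1040
Result: 62199.2754 cycles/mm


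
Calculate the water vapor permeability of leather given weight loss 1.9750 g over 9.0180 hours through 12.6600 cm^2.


Formula: WVP = loss / (area * time)
Substituting: WVP = 1.9750 / (12.6600 * 9.0180)
Result: 0.0172991 g/(cm^2*hr)


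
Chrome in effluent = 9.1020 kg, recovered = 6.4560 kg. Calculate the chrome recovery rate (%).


Formula: Recovery = recovered / input * 100
Substituting: Recovery = 6.4560 / 9.1020 * 100
Result: 70.9295 %


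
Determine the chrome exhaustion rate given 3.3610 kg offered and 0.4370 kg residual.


Formula: Uptake = (offered - residual) / offered * 100
Substituting: Uptake = (3.3610 - 0.4370) / 3.3610 * 100
Result: 86.9979 %


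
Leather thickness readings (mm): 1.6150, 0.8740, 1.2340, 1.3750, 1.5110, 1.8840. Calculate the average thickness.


Formula: Average = sum / n
Substituting: Average = 8.4930 / 6
Result: 1.4155 mm


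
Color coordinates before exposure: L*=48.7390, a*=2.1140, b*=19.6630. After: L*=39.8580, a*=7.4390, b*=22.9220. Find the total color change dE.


dL = -8.8810, da = 5.3250, db = 3.2590
dE = sqrt((-8.8810)^2 + 5.3250^2 + 3.2590^2) = 10.8558


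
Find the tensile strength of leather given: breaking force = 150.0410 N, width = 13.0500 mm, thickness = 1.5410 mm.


Formula: TS = force / (width * thickness)
Substituting: TS = 150.0410 / (13.0500 * 1.5410)
Result: 7.4610 N/mm^2


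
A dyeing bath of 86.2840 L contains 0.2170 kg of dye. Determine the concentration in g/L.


Formula: Conc = dye_mass(kg) / volume(L) * 1000
Substituting: Conc = 0.2170 / 86.2840 * 1000
Result: 2.5150 g/L


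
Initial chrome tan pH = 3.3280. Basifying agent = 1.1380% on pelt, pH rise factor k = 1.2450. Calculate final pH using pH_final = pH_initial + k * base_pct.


Formula: pH_final = pH_initial + k * base_pct
Substituting: pH_final = 3.3280 + 1.2450 * 1.1380
Result: 4.7448


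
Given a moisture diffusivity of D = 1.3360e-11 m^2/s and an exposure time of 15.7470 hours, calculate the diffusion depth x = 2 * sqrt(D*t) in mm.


t = 15.7470 hr * 3600 = 56689.2000 s
D * t = 1.3360e-11 * 56689.2000 = 7.5737e-07
x = 2 * sqrt(D*t) = 2 * sqrt(7.5737e-07) = 0.00174054 m = 1.7405 mm


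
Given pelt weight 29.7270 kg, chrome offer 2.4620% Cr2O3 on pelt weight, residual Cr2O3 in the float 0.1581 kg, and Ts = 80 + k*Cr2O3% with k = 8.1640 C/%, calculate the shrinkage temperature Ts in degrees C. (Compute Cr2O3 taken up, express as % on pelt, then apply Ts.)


Offered = pelt * offer_pct / 100 = 29.7270 * 2.4620 / 100 = 0.7319 kg
Uptake = offered - residual = 0.7319 - 0.1581 = 0.5738 kg
Cr2O3% on pelt = uptake / pelt * 100 = 0.5738 / 29.7270 * 100 = 1.9302 %
Ts = 80 + k * Cr2O3% = 80 + 8.1640 * 1.9302 = 95.7578 C


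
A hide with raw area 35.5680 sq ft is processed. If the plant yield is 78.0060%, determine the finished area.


Formula: finished = raw * yield / 100
Substituting: finished = 35.5680 * 78.0060 / 100
Result: 27.7452 sq ft


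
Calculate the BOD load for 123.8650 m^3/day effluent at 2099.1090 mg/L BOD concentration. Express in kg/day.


Formula: BOD_load = volume * conc / 1000
Substituting: BOD_load = 123.8650 * 2099.1090 / 1000
Result: 260.0061 kg/day


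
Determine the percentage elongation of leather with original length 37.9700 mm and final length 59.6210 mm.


Formula: Elongation = (Lf - L0) / L0 * 100
Substituting: Elongation = (59.6210 - 37.9700) / 37.9700 * 100
Result: 57.0213 %


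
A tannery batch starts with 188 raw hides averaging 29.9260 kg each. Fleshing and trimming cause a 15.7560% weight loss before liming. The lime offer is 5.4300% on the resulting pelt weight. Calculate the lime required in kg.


Total_raw = N * avg_wt = 188 * 29.9260 = 5626.0880 kg
Substrate = Total_raw * (1 - loss/100) = 5626.0880 * (1 - 15.7560/100) = 4739.6416 kg
Lime = Substrate * pct / 100 = 4739.6416 * 5.4300 / 100 = 257.3625 kg


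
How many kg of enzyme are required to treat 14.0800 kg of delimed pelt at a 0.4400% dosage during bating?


Formula: Enzyme = substrate * pct / 100
Substituting: Enzyme = 14.0800 * 0.4400 / 100
Result: 0.061952 kg


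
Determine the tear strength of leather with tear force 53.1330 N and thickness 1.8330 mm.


Formula: Tear strength = force / thickness
Substituting: Tear strength = 53.1330 / 1.8330
Result: 28.9869 N/mm


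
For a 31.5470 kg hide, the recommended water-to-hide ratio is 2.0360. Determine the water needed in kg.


Formula: Water = hide_weight * ratio
Substituting: Water = 31.5470 * 2.0360
Result: 64.2297 kg


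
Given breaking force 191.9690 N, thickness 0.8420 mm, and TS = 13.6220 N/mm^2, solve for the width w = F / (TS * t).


Formula: w = F / (TS * t)
Substituting: w = 191.9690 / (13.6220 * 0.8420)
Result: 16.7370 mm


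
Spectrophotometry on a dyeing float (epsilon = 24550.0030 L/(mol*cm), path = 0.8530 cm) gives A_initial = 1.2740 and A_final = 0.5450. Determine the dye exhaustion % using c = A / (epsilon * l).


c_initial = A_i / (epsilon * l) = 1.2740 / (24550.0030 * 0.8530) = 6.0837e-05 mol/L
c_final = A_f / (epsilon * l) = 0.5450 / (24550.0030 * 0.8530) = 2.6025e-05 mol/L
Exhaustion = (c_initial - c_final) / c_initial * 100 = (6.0837e-05 - 2.6025e-05) / 6.0837e-05 * 100 = 57.2214 %


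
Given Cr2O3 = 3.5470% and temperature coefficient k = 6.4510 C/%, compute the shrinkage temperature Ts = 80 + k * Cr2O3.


Formula: Ts = 80 + k * Cr2O3
Substituting: Ts = 80 + 6.4510 * 3.5470
Result: 102.8817 C


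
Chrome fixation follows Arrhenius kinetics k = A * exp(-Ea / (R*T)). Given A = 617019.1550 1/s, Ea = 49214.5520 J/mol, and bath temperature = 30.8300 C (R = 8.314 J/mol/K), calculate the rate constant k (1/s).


T_K = T_C + 273.15 = 30.8300 + 273.15 = 303.9800 K
exponent = -Ea / (R * T_K) = -49214.5520 / (8.314 * 303.9800) = -19.4733
k = A * exp(exponent) = 617019.1550 * exp(-19.4733) = 0.00215364 1/s


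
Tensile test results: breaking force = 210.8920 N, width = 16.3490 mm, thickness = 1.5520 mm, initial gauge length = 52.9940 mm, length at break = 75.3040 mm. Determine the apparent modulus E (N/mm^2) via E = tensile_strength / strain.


TS = F / (w * t) = 210.8920 / (16.3490 * 1.5520) = 8.3115 N/mm^2
strain = (Lf - L0) / L0 = (75.3040 - 52.9940) / 52.9940 = 0.4210
E = TS / strain = 8.3115 / 0.4210 = 19.7426 N/mm^2


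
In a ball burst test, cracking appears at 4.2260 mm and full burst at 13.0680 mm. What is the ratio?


Formula: Ratio = crack / burst
Substituting: Ratio = 4.2260 / 13.0680
Result: 0.3234


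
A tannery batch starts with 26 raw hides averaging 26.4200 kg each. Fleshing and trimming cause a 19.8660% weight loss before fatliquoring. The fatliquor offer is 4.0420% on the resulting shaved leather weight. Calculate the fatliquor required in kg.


Total_raw = N * avg_wt = 26 * 26.4200 = 686.9200 kg
Substrate = Total_raw * (1 - loss/100) = 686.9200 * (1 - 19.8660/100) = 550.4565 kg
Fat = Substrate * pct / 100 = 550.4565 * 4.0420 / 100 = 22.2495 kg


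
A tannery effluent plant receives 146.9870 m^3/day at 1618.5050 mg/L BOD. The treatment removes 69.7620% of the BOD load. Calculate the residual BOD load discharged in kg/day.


Load_in = volume * conc / 1000 = 146.9870 * 1618.5050 / 1000 = 237.8992 kg/day
Removed = Load_in * eff / 100 = 237.8992 * 69.7620 / 100 = 165.9632 kg/day
Load_out = Load_in - Removed = 237.8992 - 165.9632 = 71.9360 kg/day


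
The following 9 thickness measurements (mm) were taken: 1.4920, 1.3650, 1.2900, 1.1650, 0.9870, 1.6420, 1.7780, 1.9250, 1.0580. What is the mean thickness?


Formula: Average = sum / n
Substituting: Average = 12.7020 / 9
Result: 1.4113 mm


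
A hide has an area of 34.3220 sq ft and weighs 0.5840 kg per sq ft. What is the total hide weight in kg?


Formula: Weight = area * weight_per_sqft
Substituting: Weight = 34.3220 * 0.5840
Result: 20.0440 kg


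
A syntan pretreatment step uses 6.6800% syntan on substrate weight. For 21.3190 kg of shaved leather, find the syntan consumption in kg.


Formula: Syntan = substrate * pct / 100
Substituting: Syntan = 21.3190 * 6.6800 / 100
Result: 1.4241 kg


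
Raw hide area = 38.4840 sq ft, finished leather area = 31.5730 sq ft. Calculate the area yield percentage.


Formula: Yield = finished / raw * 100
Substituting: Yield = 31.5730 / 38.4840 * 100
Result: 82.0419 %


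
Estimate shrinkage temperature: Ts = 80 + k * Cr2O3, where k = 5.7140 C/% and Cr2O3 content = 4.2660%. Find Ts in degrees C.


Formula: Ts = 80 + k * Cr2O3
Substituting: Ts = 80 + 5.7140 * 4.2660
Result: 104.3759 C


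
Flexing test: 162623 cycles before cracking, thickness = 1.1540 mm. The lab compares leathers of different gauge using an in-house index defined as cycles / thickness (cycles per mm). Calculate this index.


Formula: Index = cycles / thickness
Substituting: Index = 162623 / 1.1540
Result: 140921.1438 cycles/mm


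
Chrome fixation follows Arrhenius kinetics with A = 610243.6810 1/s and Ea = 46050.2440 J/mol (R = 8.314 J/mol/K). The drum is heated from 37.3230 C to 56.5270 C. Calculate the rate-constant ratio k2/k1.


T1 = 37.3230 + 273.15 = 310.4730 K; T2 = 56.5270 + 273.15 = 329.6770 K
k1 = A * exp(-Ea/(R*T1)) = 610243.6810 * exp(-46050.2440/(8.314*310.4730)) = 0.0109052 1/s
k2 = A * exp(-Ea/(R*T2)) = 610243.6810 * exp(-46050.2440/(8.314*329.6770)) = 0.0308285 1/s
k2/k1 = 0.0308285 / 0.0109052 = 2.8270


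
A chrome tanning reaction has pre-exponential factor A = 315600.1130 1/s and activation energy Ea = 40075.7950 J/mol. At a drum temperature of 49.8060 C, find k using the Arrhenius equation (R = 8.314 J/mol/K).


T_K = T_C + 273.15 = 49.8060 + 273.15 = 322.9560 K
exponent = -Ea / (R * T_K) = -40075.7950 / (8.314 * 322.9560) = -14.9255
k = A * exp(exponent) = 315600.1130 * exp(-14.9255) = 0.1040 1/s


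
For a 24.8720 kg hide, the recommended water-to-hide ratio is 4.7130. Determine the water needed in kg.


Formula: Water = hide_weight * ratio
Substituting: Water = 24.8720 * 4.7130
Result: 117.2217 kg


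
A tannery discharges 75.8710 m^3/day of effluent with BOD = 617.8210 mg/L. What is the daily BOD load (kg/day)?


Formula: BOD_load = volume * conc / 1000
Substituting: BOD_load = 75.8710 * 617.8210 / 1000
Result: 46.8747 kg/day


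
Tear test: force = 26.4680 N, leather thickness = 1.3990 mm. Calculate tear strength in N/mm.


Formula: Tear strength = force / thickness
Substituting: Tear strength = 26.4680 / 1.3990
Result: 18.9192 N/mm


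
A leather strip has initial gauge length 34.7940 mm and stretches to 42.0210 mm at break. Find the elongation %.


Formula: Elongation = (Lf - L0) / L0 * 100
Substituting: Elongation = (42.0210 - 34.7940) / 34.7940 * 100
Result: 20.7708 %


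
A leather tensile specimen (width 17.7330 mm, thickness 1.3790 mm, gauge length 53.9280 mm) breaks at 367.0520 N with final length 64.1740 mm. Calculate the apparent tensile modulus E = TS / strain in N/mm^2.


TS = F / (w * t) = 367.0520 / (17.7330 * 1.3790) = 15.0100 N/mm^2
strain = (Lf - L0) / L0 = (64.1740 - 53.9280) / 53.9280 = 0.1900
E = TS / strain = 15.0100 / 0.1900 = 79.0025 N/mm^2


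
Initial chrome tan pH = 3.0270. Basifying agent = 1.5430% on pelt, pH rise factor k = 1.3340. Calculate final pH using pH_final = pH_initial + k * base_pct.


Formula: pH_final = pH_initial + k * base_pct
Substituting: pH_final = 3.0270 + 1.3340 * 1.5430
Result: 5.0854


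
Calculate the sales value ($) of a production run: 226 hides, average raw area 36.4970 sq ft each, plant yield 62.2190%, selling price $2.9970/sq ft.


Raw_total = N * avg_area = 226 * 36.4970 = 8248.3220 sq ft
Finished = Raw_total * yield / 100 = 8248.3220 * 62.2190 / 100 = 5132.0235 sq ft
Value = Finished * price = 5132.0235 * 2.9970 = 15380.6743 $


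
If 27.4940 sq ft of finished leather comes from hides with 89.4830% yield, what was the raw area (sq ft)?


Formula: raw = finished * 100 / yield
Substituting: raw = 27.4940 * 100 / 89.4830
Result: 30.7254 sq ft


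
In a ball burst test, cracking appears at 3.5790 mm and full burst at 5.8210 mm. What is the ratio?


Formula: Ratio = crack / burst
Substituting: Ratio = 3.5790 / 5.8210
Result: 0.6148


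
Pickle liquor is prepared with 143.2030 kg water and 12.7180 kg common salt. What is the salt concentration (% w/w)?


Formula: Conc = salt / (water + salt) * 100
Substituting: Conc = 12.7180 / (143.2030 + 12.7180) * 100
Result: 8.1567 %


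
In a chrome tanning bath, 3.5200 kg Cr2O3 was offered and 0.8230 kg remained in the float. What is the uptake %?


Formula: Uptake = (offered - residual) / offered * 100
Substituting: Uptake = (3.5200 - 0.8230) / 3.5200 * 100
Result: 76.6193 %


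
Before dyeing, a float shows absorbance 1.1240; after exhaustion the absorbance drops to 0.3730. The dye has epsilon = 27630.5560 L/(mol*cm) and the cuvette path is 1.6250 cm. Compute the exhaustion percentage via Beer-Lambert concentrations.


c_initial = A_i / (epsilon * l) = 1.1240 / (27630.5560 * 1.6250) = 2.5034e-05 mol/L
c_final = A_f / (epsilon * l) = 0.3730 / (27630.5560 * 1.6250) = 8.3074e-06 mol/L
Exhaustion = (c_initial - c_final) / c_initial * 100 = (2.5034e-05 - 8.3074e-06) / 2.5034e-05 * 100 = 66.8149 %
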